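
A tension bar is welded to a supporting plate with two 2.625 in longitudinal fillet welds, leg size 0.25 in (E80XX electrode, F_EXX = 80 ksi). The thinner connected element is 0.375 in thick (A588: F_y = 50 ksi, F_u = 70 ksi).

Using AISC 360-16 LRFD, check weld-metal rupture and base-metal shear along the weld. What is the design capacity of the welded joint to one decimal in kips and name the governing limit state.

Weld metal: throat = 0.707×0.25 = 0.17675 in, L = 2×2.625 = 5.25 in. φR_n = 0.75 × 0.6 × 80 × 0.17675 × 5.25 = 33.4 kips.
Base metal shear (0.375 in plate): yield φR_n = 1.0×0.6×50×0.375×5.25 = 59.1 kips; rupture φR_n = 0.75×0.6×70×0.375×5.25 = 62.0 kips; take 59.1 kips (yield).
Governing: min(33.4, 59.1) = 33.4 kips → weld metal.

33.4 kips (weld metal governs)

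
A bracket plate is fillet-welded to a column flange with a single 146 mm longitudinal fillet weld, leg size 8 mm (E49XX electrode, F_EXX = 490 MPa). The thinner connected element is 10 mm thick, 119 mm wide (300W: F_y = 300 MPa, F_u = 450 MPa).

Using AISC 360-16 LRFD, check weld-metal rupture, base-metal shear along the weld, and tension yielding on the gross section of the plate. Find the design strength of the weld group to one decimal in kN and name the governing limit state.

182.1 kN (weld metal governs)

Weld metal: throat = 0.707×8 = 5.656 mm, L = 146 mm. φR_n = 0.75 × 0.6 × 490 × 5.656 × 146 = 182.1 kN.
Base metal shear (10 mm plate): yield φR_n = 1.0×0.6×300×10×146 = 262.8 kN; rupture φR_n = 0.75×0.6×450×10×146 = 295.7 kN; take 262.8 kN (yield).
Tension yield (gross): A_g = 119×10 = 1190 mm². φR_n = 0.90 × 300 × 1190 = 321.3 kN.
Governing: min(182.1, 262.8, 321.3) = 182.1 kN → weld metal.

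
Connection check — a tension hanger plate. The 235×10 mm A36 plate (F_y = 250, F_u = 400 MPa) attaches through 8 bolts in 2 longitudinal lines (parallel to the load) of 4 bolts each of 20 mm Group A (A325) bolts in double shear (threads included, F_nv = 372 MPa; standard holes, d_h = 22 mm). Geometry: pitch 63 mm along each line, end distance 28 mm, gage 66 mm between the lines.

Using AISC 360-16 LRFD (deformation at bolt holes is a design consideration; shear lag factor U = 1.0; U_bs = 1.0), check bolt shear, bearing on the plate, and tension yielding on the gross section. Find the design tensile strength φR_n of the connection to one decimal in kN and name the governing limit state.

528.8 kN (gross-section yield governs)

Bolt shear: A_b = π(20)²/4 = 314.16 mm². φR_n = 0.75 × 372 × 314.16 × 8 × 2 = 1402.4 kN.
Bearing (10 mm plate, F_u = 400 MPa): end bolts L_c = 28 − 22/2 = 17, R_n = min(1.2×17×10×400, 2.4×20×10×400) = 81.6 kN/bolt; interior L_c = 63 − 22 = 41, R_n = 192 kN/bolt. φR_n = 0.75 × (2×81.6 + 6×192) = 986.4 kN.
Tension yield (gross): A_g = 235×10 = 2350 mm². φR_n = 0.90 × 250 × 2350 = 528.8 kN.
Governing: min(1402.4, 986.4, 528.8) = 528.8 kN → gross-section yield.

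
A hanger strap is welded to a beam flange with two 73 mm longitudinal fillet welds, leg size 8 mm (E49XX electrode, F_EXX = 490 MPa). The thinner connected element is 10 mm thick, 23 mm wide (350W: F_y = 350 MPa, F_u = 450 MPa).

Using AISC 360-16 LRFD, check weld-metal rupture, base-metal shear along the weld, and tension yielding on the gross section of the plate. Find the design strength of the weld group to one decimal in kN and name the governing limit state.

72.5 kN (gross-section yield governs)

Weld metal: throat = 0.707×8 = 5.656 mm, L = 2×73 = 146 mm. φR_n = 0.75 × 0.6 × 490 × 5.656 × 146 = 182.1 kN.
Base metal shear (10 mm plate): yield φR_n = 1.0×0.6×350×10×146 = 306.6 kN; rupture φR_n = 0.75×0.6×450×10×146 = 295.7 kN; take 295.7 kN (rupture).
Tension yield (gross): A_g = 23×10 = 230 mm². φR_n = 0.90 × 350 × 230 = 72.5 kN.
Governing: min(182.1, 295.7, 72.5) = 72.5 kN → gross-section yield.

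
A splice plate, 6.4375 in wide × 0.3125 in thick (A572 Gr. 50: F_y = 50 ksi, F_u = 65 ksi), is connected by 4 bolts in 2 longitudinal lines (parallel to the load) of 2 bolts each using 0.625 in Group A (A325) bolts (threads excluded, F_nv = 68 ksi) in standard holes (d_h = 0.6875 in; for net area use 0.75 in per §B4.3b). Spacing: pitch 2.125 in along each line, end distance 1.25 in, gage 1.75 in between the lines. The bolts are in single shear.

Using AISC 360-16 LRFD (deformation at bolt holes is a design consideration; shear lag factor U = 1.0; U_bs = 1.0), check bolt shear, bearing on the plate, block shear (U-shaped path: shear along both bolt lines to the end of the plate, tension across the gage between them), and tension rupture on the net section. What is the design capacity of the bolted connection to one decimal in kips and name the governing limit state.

Bolt shear: A_b = π(0.625)²/4 = 0.3068 in². φR_n = 0.75 × 68 × 0.3068 × 4 × 1 = 62.6 kips.
Bearing (0.3125 in plate, F_u = 65 ksi): end bolts L_c = 1.25 − 0.6875/2 = 0.90625, R_n = min(1.2×0.90625×0.3125×65, 2.4×0.625×0.3125×65) = 22.09 kips/bolt; interior L_c = 2.125 − 0.6875 = 1.4375, R_n = 30.469 kips/bolt. φR_n = 0.75 × (2×22.09 + 2×30.469) = 78.8 kips.
Block shear: shear path 2×[1.25+1×2.125] = 2×3.375 in, A_gv = 2.1094, A_nv = 2×(3.375 − 1.5×0.75)×0.3125 = 1.4063 in²; tension across gage: (1.75 − 1×0.75)×0.3125 = 0.3125 in². R_n = min(0.6×65×1.4063, 0.6×50×2.1094) + 1.0×65×0.3125 = min(54.846, 63.282) + 20.313 = 75.159 kips. φR_n = 0.75 × 75.159 = 56.4 kips.
Tension rupture (net): A_n = (6.4375 − 2×0.75)×0.3125 = 1.543 in² (U = 1.0, A_e = A_n). φR_n = 0.75 × 65 × 1.543 = 75.2 kips.
Governing: min(62.6, 78.8, 56.4, 75.2) = 56.4 kips → block shear.

56.4 kips (block shear governs)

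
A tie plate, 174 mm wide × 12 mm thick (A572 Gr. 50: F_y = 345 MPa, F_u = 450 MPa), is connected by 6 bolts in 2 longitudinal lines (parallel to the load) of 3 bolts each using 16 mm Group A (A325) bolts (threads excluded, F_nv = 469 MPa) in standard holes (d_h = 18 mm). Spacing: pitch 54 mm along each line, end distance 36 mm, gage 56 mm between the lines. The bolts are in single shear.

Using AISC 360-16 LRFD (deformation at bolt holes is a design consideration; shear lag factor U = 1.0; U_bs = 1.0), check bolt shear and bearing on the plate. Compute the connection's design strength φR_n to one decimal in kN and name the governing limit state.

424.3 kN (bolt shear governs)

Bolt shear: A_b = π(16)²/4 = 201.06 mm². φR_n = 0.75 × 469 × 201.06 × 6 × 1 = 424.3 kN.
Bearing (12 mm plate, F_u = 450 MPa): end bolts L_c = 36 − 18/2 = 27, R_n = min(1.2×27×12×450, 2.4×16×12×450) = 174.96 kN/bolt; interior L_c = 54 − 18 = 36, R_n = 207.36 kN/bolt. φR_n = 0.75 × (2×174.96 + 4×207.36) = 884.5 kN.
Governing: min(424.3, 884.5) = 424.3 kN → bolt shear.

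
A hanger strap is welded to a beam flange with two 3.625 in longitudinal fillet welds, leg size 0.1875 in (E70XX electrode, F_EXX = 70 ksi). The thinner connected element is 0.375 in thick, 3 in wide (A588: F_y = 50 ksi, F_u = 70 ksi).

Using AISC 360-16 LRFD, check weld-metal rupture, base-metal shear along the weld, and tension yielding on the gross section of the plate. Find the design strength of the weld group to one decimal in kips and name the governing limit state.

30.3 kips (weld metal governs)

Weld metal: throat = 0.707×0.1875 = 0.13256 in, L = 2×3.625 = 7.25 in. φR_n = 0.75 × 0.6 × 70 × 0.13256 × 7.25 = 30.3 kips.
Base metal shear (0.375 in plate): yield φR_n = 1.0×0.6×50×0.375×7.25 = 81.6 kips; rupture φR_n = 0.75×0.6×70×0.375×7.25 = 85.6 kips; take 81.6 kips (yield).
Tension yield (gross): A_g = 3×0.375 = 1.125 in². φR_n = 0.90 × 50 × 1.125 = 50.6 kips.
Governing: min(30.3, 81.6, 50.6) = 30.3 kips → weld metal.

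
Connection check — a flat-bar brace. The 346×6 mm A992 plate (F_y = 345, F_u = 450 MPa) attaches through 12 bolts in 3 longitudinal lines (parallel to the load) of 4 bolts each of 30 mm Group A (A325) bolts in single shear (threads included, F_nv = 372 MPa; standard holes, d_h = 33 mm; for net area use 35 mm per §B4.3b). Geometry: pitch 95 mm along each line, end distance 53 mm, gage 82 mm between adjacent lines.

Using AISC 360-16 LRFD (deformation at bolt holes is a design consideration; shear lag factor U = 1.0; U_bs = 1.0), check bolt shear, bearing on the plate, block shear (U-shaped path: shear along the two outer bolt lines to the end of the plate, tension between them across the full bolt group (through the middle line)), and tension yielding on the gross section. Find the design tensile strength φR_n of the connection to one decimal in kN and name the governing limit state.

644.6 kN (gross-section yield governs)

Bolt shear: A_b = π(30)²/4 = 706.86 mm². φR_n = 0.75 × 372 × 706.86 × 12 × 1 = 2366.6 kN.
Bearing (6 mm plate, F_u = 450 MPa): end bolts L_c = 53 − 33/2 = 36.5, R_n = min(1.2×36.5×6×450, 2.4×30×6×450) = 118.26 kN/bolt; interior L_c = 95 − 33 = 62, R_n = 194.4 kN/bolt. φR_n = 0.75 × (3×118.26 + 9×194.4) = 1578.3 kN.
Block shear: shear path 2×[53+3×95] = 2×338 mm, A_gv = 4056, A_nv = 2×(338 − 3.5×35)×6 = 2586 mm²; tension across gage: (164 − 2×35)×6 = 564 mm². R_n = min(0.6×450×2586, 0.6×345×4056) + 1.0×450×564 = min(698.22, 839.59) + 253.8 = 952.02 kN. φR_n = 0.75 × 952.02 = 714.0 kN.
Tension yield (gross): A_g = 346×6 = 2076 mm². φR_n = 0.90 × 345 × 2076 = 644.6 kN.
Governing: min(2366.6, 1578.3, 714.0, 644.6) = 644.6 kN → gross-section yield.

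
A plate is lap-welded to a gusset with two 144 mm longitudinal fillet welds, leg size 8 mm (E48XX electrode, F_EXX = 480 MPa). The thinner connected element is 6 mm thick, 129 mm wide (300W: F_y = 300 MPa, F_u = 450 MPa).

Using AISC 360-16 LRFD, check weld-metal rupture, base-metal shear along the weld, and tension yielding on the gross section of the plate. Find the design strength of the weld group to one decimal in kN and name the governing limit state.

209.0 kN (gross-section yield governs)

Weld metal: throat = 0.707×8 = 5.656 mm, L = 2×144 = 288 mm. φR_n = 0.75 × 0.6 × 480 × 5.656 × 288 = 351.8 kN.
Base metal shear (6 mm plate): yield φR_n = 1.0×0.6×300×6×288 = 311.0 kN; rupture φR_n = 0.75×0.6×450×6×288 = 349.9 kN; take 311.0 kN (yield).
Tension yield (gross): A_g = 129×6 = 774 mm². φR_n = 0.90 × 300 × 774 = 209.0 kN.
Governing: min(351.8, 311.0, 209.0) = 209.0 kN → gross-section yield.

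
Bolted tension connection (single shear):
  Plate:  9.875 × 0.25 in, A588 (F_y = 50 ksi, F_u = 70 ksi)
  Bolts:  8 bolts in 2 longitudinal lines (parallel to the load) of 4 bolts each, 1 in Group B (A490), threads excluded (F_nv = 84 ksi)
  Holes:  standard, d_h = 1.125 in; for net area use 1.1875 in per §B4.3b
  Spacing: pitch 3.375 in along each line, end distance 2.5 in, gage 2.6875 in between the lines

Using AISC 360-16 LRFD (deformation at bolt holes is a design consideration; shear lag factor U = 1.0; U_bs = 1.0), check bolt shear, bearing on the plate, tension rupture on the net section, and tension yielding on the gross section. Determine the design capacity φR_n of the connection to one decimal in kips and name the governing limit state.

98.4 kips (net-section rupture governs)

Bolt shear: A_b = π(1)²/4 = 0.7854 in². φR_n = 0.75 × 84 × 0.7854 × 8 × 1 = 395.8 kips.
Bearing (0.25 in plate, F_u = 70 ksi): end bolts L_c = 2.5 − 1.125/2 = 1.9375, R_n = min(1.2×1.9375×0.25×70, 2.4×1×0.25×70) = 40.688 kips/bolt; interior L_c = 3.375 − 1.125 = 2.25, R_n = 42 kips/bolt. φR_n = 0.75 × (2×40.688 + 6×42) = 250.0 kips.
Tension rupture (net): A_n = (9.875 − 2×1.1875)×0.25 = 1.875 in² (U = 1.0, A_e = A_n). φR_n = 0.75 × 70 × 1.875 = 98.4 kips.
Tension yield (gross): A_g = 9.875×0.25 = 2.4688 in². φR_n = 0.90 × 50 × 2.4688 = 111.1 kips.
Governing: min(395.8, 250.0, 98.4, 111.1) = 98.4 kips → net-section rupture.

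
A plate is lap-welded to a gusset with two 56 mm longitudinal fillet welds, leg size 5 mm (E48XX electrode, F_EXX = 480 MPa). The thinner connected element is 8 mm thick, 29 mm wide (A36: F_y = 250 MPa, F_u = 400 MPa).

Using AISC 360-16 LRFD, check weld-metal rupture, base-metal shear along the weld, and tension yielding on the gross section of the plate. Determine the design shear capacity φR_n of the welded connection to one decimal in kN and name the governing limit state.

52.2 kN (gross-section yield governs)

Weld metal: throat = 0.707×5 = 3.535 mm, L = 2×56 = 112 mm. φR_n = 0.75 × 0.6 × 480 × 3.535 × 112 = 85.5 kN.
Base metal shear (8 mm plate): yield φR_n = 1.0×0.6×250×8×112 = 134.4 kN; rupture φR_n = 0.75×0.6×400×8×112 = 161.3 kN; take 134.4 kN (yield).
Tension yield (gross): A_g = 29×8 = 232 mm². φR_n = 0.90 × 250 × 232 = 52.2 kN.
Governing: min(85.5, 134.4, 52.2) = 52.2 kN → gross-section yield.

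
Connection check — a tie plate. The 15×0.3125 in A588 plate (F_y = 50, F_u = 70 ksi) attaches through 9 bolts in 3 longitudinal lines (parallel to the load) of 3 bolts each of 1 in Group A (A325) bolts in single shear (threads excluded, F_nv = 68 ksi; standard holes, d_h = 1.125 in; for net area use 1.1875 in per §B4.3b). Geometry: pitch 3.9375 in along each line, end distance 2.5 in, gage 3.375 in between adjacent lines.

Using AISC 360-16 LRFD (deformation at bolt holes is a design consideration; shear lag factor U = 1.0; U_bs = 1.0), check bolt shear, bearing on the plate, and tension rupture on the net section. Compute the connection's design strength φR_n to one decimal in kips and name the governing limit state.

Bolt shear: A_b = π(1)²/4 = 0.7854 in². φR_n = 0.75 × 68 × 0.7854 × 9 × 1 = 360.5 kips.
Bearing (0.3125 in plate, F_u = 70 ksi): end bolts L_c = 2.5 − 1.125/2 = 1.9375, R_n = min(1.2×1.9375×0.3125×70, 2.4×1×0.3125×70) = 50.859 kips/bolt; interior L_c = 3.9375 − 1.125 = 2.8125, R_n = 52.5 kips/bolt. φR_n = 0.75 × (3×50.859 + 6×52.5) = 350.7 kips.
Tension rupture (net): A_n = (15 − 3×1.1875)×0.3125 = 3.5742 in² (U = 1.0, A_e = A_n). φR_n = 0.75 × 70 × 3.5742 = 187.6 kips.
Governing: min(360.5, 350.7, 187.6) = 187.6 kips → net-section rupture.

187.6 kips (net-section rupture governs)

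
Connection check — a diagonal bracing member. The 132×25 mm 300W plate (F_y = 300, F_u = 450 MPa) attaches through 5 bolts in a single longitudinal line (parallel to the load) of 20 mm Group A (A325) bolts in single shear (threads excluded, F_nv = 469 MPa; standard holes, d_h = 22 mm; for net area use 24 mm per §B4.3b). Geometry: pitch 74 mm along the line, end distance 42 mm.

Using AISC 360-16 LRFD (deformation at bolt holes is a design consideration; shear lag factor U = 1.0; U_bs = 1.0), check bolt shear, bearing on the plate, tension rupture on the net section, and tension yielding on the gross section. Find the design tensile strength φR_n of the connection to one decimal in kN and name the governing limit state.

552.5 kN (bolt shear governs)

Bolt shear: A_b = π(20)²/4 = 314.16 mm². φR_n = 0.75 × 469 × 314.16 × 5 × 1 = 552.5 kN.
Bearing (25 mm plate, F_u = 450 MPa): end bolts L_c = 42 − 22/2 = 31, R_n = min(1.2×31×25×450, 2.4×20×25×450) = 418.5 kN/bolt; interior L_c = 74 − 22 = 52, R_n = 540 kN/bolt. φR_n = 0.75 × (1×418.5 + 4×540) = 1933.9 kN.
Tension rupture (net): A_n = (132 − 1×24)×25 = 2700 mm² (U = 1.0, A_e = A_n). φR_n = 0.75 × 450 × 2700 = 911.3 kN.
Tension yield (gross): A_g = 132×25 = 3300 mm². φR_n = 0.90 × 300 × 3300 = 891.0 kN.
Governing: min(552.5, 1933.9, 911.3, 891.0) = 552.5 kN → bolt shear.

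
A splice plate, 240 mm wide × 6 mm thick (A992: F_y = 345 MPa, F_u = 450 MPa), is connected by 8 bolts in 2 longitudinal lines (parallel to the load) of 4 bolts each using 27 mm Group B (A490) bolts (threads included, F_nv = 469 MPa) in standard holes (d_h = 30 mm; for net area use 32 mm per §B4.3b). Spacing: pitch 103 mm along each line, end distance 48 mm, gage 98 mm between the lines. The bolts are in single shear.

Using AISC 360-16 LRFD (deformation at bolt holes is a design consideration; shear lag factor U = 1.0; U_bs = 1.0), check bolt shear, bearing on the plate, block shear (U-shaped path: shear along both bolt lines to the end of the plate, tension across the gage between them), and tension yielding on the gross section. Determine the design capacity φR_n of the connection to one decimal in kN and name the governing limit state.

Bolt shear: A_b = π(27)²/4 = 572.56 mm². φR_n = 0.75 × 469 × 572.56 × 8 × 1 = 1611.2 kN.
Bearing (6 mm plate, F_u = 450 MPa): end bolts L_c = 48 − 30/2 = 33, R_n = min(1.2×33×6×450, 2.4×27×6×450) = 106.92 kN/bolt; interior L_c = 103 − 30 = 73, R_n = 174.96 kN/bolt. φR_n = 0.75 × (2×106.92 + 6×174.96) = 947.7 kN.
Block shear: shear path 2×[48+3×103] = 2×357 mm, A_gv = 4284, A_nv = 2×(357 − 3.5×32)×6 = 2940 mm²; tension across gage: (98 − 1×32)×6 = 396 mm². R_n = min(0.6×450×2940, 0.6×345×4284) + 1.0×450×396 = min(793.8, 886.79) + 178.2 = 972 kN. φR_n = 0.75 × 972 = 729.0 kN.
Tension yield (gross): A_g = 240×6 = 1440 mm². φR_n = 0.90 × 345 × 1440 = 447.1 kN.
Governing: min(1611.2, 947.7, 729.0, 447.1) = 447.1 kN → gross-section yield.

447.1 kN (gross-section yield governs)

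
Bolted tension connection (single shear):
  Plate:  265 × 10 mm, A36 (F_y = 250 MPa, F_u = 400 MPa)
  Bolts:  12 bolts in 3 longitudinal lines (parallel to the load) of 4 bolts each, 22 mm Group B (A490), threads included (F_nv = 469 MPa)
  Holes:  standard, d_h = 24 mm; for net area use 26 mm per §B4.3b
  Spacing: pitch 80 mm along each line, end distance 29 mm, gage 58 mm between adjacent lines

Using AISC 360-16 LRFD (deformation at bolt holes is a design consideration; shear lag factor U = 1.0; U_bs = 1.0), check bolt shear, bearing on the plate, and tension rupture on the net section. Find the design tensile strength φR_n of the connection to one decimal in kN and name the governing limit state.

Bolt shear: A_b = π(22)²/4 = 380.13 mm². φR_n = 0.75 × 469 × 380.13 × 12 × 1 = 1604.5 kN.
Bearing (10 mm plate, F_u = 400 MPa): end bolts L_c = 29 − 24/2 = 17, R_n = min(1.2×17×10×400, 2.4×22×10×400) = 81.6 kN/bolt; interior L_c = 80 − 24 = 56, R_n = 211.2 kN/bolt. φR_n = 0.75 × (3×81.6 + 9×211.2) = 1609.2 kN.
Tension rupture (net): A_n = (265 − 3×26)×10 = 1870 mm² (U = 1.0, A_e = A_n). φR_n = 0.75 × 400 × 1870 = 561.0 kN.
Governing: min(1604.5, 1609.2, 561.0) = 561.0 kN → net-section rupture.

561.0 kN (net-section rupture governs)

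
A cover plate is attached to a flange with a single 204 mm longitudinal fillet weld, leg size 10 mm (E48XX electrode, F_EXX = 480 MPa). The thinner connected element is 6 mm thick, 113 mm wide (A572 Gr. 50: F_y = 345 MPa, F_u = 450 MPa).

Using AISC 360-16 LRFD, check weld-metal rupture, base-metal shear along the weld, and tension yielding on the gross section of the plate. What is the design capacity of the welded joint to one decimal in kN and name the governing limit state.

210.5 kN (gross-section yield governs)

Weld metal: throat = 0.707×10 = 7.07 mm, L = 204 mm. φR_n = 0.75 × 0.6 × 480 × 7.07 × 204 = 311.5 kN.
Base metal shear (6 mm plate): yield φR_n = 1.0×0.6×345×6×204 = 253.4 kN; rupture φR_n = 0.75×0.6×450×6×204 = 247.9 kN; take 247.9 kN (rupture).
Tension yield (gross): A_g = 113×6 = 678 mm². φR_n = 0.90 × 345 × 678 = 210.5 kN.
Governing: min(311.5, 247.9, 210.5) = 210.5 kN → gross-section yield.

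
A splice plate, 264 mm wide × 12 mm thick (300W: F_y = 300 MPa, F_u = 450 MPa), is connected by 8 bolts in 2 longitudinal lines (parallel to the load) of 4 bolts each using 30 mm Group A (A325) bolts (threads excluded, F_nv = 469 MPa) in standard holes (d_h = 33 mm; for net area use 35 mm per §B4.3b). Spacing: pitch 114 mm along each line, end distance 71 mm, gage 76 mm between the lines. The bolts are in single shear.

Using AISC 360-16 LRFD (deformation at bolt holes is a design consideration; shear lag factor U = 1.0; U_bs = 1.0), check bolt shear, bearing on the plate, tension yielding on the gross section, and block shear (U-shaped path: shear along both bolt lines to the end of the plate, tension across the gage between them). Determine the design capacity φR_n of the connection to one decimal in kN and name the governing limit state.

855.4 kN (gross-section yield governs)

Bolt shear: A_b = π(30)²/4 = 706.86 mm². φR_n = 0.75 × 469 × 706.86 × 8 × 1 = 1989.1 kN.
Bearing (12 mm plate, F_u = 450 MPa): end bolts L_c = 71 − 33/2 = 54.5, R_n = min(1.2×54.5×12×450, 2.4×30×12×450) = 353.16 kN/bolt; interior L_c = 114 − 33 = 81, R_n = 388.8 kN/bolt. φR_n = 0.75 × (2×353.16 + 6×388.8) = 2279.3 kN.
Tension yield (gross): A_g = 264×12 = 3168 mm². φR_n = 0.90 × 300 × 3168 = 855.4 kN.
Block shear: shear path 2×[71+3×114] = 2×413 mm, A_gv = 9912, A_nv = 2×(413 − 3.5×35)×12 = 6972 mm²; tension across gage: (76 − 1×35)×12 = 492 mm². R_n = min(0.6×450×6972, 0.6×300×9912) + 1.0×450×492 = min(1882.4, 1784.2) + 221.4 = 2005.6 kN. φR_n = 0.75 × 2005.6 = 1504.2 kN.
Governing: min(1989.1, 2279.3, 855.4, 1504.2) = 855.4 kN → gross-section yield.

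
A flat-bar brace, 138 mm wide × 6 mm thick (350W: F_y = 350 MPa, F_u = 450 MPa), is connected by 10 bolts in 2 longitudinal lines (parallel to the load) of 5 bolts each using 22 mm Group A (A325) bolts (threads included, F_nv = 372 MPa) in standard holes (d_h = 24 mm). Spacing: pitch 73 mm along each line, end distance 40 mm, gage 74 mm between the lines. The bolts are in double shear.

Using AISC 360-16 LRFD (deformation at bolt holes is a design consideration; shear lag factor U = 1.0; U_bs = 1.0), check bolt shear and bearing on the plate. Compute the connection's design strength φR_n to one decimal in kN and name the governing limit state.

991.4 kN (bearing governs)

Bolt shear: A_b = π(22)²/4 = 380.13 mm². φR_n = 0.75 × 372 × 380.13 × 10 × 2 = 2121.1 kN.
Bearing (6 mm plate, F_u = 450 MPa): end bolts L_c = 40 − 24/2 = 28, R_n = min(1.2×28×6×450, 2.4×22×6×450) = 90.72 kN/bolt; interior L_c = 73 − 24 = 49, R_n = 142.56 kN/bolt. φR_n = 0.75 × (2×90.72 + 8×142.56) = 991.4 kN.
Governing: min(2121.1, 991.4) = 991.4 kN → bearing.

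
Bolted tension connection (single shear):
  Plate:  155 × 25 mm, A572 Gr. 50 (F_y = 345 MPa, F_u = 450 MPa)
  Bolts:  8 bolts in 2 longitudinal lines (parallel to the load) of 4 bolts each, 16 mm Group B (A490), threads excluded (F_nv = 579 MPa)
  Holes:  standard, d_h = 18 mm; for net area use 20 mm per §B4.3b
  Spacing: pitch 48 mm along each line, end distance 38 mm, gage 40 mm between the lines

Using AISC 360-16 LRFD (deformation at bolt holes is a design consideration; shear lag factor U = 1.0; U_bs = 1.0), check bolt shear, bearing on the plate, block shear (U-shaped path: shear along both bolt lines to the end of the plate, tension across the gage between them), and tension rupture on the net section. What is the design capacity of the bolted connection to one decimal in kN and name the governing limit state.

Bolt shear: A_b = π(16)²/4 = 201.06 mm². φR_n = 0.75 × 579 × 201.06 × 8 × 1 = 698.5 kN.
Bearing (25 mm plate, F_u = 450 MPa): end bolts L_c = 38 − 18/2 = 29, R_n = min(1.2×29×25×450, 2.4×16×25×450) = 391.5 kN/bolt; interior L_c = 48 − 18 = 30, R_n = 405 kN/bolt. φR_n = 0.75 × (2×391.5 + 6×405) = 2409.8 kN.
Block shear: shear path 2×[38+3×48] = 2×182 mm, A_gv = 9100, A_nv = 2×(182 − 3.5×20)×25 = 5600 mm²; tension across gage: (40 − 1×20)×25 = 500 mm². R_n = min(0.6×450×5600, 0.6×345×9100) + 1.0×450×500 = min(1512, 1883.7) + 225 = 1737 kN. φR_n = 0.75 × 1737 = 1302.8 kN.
Tension rupture (net): A_n = (155 − 2×20)×25 = 2875 mm² (U = 1.0, A_e = A_n). φR_n = 0.75 × 450 × 2875 = 970.3 kN.
Governing: min(698.5, 2409.8, 1302.8, 970.3) = 698.5 kN → bolt shear.

698.5 kN (bolt shear governs)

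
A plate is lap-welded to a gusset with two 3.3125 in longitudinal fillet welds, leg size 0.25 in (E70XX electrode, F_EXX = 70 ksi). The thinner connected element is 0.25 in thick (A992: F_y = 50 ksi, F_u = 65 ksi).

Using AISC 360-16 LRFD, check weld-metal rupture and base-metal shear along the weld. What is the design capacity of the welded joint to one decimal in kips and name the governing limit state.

36.9 kips (weld metal governs)

Weld metal: throat = 0.707×0.25 = 0.17675 in, L = 2×3.3125 = 6.625 in. φR_n = 0.75 × 0.6 × 70 × 0.17675 × 6.625 = 36.9 kips.
Base metal shear (0.25 in plate): yield φR_n = 1.0×0.6×50×0.25×6.625 = 49.7 kips; rupture φR_n = 0.75×0.6×65×0.25×6.625 = 48.4 kips; take 48.4 kips (rupture).
Governing: min(36.9, 48.4) = 36.9 kips → weld metal.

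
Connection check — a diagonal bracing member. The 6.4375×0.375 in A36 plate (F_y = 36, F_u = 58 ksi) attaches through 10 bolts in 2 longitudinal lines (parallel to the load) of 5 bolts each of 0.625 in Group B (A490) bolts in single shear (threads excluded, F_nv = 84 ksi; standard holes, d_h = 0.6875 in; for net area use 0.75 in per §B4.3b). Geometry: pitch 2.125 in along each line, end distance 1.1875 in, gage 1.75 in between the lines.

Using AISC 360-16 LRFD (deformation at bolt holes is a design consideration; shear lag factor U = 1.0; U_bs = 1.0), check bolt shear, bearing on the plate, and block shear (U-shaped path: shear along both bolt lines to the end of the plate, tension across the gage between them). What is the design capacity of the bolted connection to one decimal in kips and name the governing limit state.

134.0 kips (block shear governs)

Bolt shear: A_b = π(0.625)²/4 = 0.3068 in². φR_n = 0.75 × 84 × 0.3068 × 10 × 1 = 193.3 kips.
Bearing (0.375 in plate, F_u = 58 ksi): end bolts L_c = 1.1875 − 0.6875/2 = 0.84375, R_n = min(1.2×0.84375×0.375×58, 2.4×0.625×0.375×58) = 22.022 kips/bolt; interior L_c = 2.125 − 0.6875 = 1.4375, R_n = 32.625 kips/bolt. φR_n = 0.75 × (2×22.022 + 8×32.625) = 228.8 kips.
Block shear: shear path 2×[1.1875+4×2.125] = 2×9.6875 in, A_gv = 7.2656, A_nv = 2×(9.6875 − 4.5×0.75)×0.375 = 4.7344 in²; tension across gage: (1.75 − 1×0.75)×0.375 = 0.375 in². R_n = min(0.6×58×4.7344, 0.6×36×7.2656) + 1.0×58×0.375 = min(164.76, 156.94) + 21.75 = 178.69 kips. φR_n = 0.75 × 178.69 = 134.0 kips.
Governing: min(193.3, 228.8, 134.0) = 134.0 kips → block shear.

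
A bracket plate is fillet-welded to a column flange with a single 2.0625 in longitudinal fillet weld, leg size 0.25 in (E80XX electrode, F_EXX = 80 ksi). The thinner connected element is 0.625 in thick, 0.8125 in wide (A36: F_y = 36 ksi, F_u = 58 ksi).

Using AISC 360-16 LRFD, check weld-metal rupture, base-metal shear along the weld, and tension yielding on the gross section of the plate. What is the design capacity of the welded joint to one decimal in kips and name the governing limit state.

Weld metal: throat = 0.707×0.25 = 0.17675 in, L = 2.0625 in. φR_n = 0.75 × 0.6 × 80 × 0.17675 × 2.0625 = 13.1 kips.
Base metal shear (0.625 in plate): yield φR_n = 1.0×0.6×36×0.625×2.0625 = 27.8 kips; rupture φR_n = 0.75×0.6×58×0.625×2.0625 = 33.6 kips; take 27.8 kips (yield).
Tension yield (gross): A_g = 0.8125×0.625 = 0.50781 in². φR_n = 0.90 × 36 × 0.50781 = 16.5 kips.
Governing: min(13.1, 27.8, 16.5) = 13.1 kips → weld metal.

13.1 kips (weld metal governs)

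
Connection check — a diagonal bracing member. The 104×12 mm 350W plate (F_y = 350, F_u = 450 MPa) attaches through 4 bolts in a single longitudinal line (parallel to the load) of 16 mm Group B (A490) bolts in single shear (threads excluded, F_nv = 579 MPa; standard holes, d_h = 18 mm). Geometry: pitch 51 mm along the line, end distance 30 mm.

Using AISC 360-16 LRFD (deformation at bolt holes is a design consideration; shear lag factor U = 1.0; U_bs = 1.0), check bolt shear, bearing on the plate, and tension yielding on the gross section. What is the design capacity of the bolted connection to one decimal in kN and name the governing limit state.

Bolt shear: A_b = π(16)²/4 = 201.06 mm². φR_n = 0.75 × 579 × 201.06 × 4 × 1 = 349.2 kN.
Bearing (12 mm plate, F_u = 450 MPa): end bolts L_c = 30 − 18/2 = 21, R_n = min(1.2×21×12×450, 2.4×16×12×450) = 136.08 kN/bolt; interior L_c = 51 − 18 = 33, R_n = 207.36 kN/bolt. φR_n = 0.75 × (1×136.08 + 3×207.36) = 568.6 kN.
Tension yield (gross): A_g = 104×12 = 1248 mm². φR_n = 0.90 × 350 × 1248 = 393.1 kN.
Governing: min(349.2, 568.6, 393.1) = 349.2 kN → bolt shear.

349.2 kN (bolt shear governs)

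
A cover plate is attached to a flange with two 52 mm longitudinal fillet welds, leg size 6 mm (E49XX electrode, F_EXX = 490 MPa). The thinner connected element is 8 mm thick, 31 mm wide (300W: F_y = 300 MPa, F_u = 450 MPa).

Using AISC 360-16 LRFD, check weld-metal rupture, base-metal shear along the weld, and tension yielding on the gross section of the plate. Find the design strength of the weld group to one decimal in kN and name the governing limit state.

67.0 kN (gross-section yield governs)

Weld metal: throat = 0.707×6 = 4.242 mm, L = 2×52 = 104 mm. φR_n = 0.75 × 0.6 × 490 × 4.242 × 104 = 97.3 kN.
Base metal shear (8 mm plate): yield φR_n = 1.0×0.6×300×8×104 = 149.8 kN; rupture φR_n = 0.75×0.6×450×8×104 = 168.5 kN; take 149.8 kN (yield).
Tension yield (gross): A_g = 31×8 = 248 mm². φR_n = 0.90 × 300 × 248 = 67.0 kN.
Governing: min(97.3, 149.8, 67.0) = 67.0 kN → gross-section yield.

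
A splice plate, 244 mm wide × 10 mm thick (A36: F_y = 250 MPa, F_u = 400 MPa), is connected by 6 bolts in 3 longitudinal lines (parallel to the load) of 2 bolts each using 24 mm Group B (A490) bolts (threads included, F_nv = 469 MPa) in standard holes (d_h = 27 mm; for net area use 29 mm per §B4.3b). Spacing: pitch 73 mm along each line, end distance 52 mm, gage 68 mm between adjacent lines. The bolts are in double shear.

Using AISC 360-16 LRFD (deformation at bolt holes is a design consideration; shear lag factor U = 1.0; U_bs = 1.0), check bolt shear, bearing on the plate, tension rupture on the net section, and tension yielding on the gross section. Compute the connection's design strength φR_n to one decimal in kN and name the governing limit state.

Bolt shear: A_b = π(24)²/4 = 452.39 mm². φR_n = 0.75 × 469 × 452.39 × 6 × 2 = 1909.5 kN.
Bearing (10 mm plate, F_u = 400 MPa): end bolts L_c = 52 − 27/2 = 38.5, R_n = min(1.2×38.5×10×400, 2.4×24×10×400) = 184.8 kN/bolt; interior L_c = 73 − 27 = 46, R_n = 220.8 kN/bolt. φR_n = 0.75 × (3×184.8 + 3×220.8) = 912.6 kN.
Tension rupture (net): A_n = (244 − 3×29)×10 = 1570 mm² (U = 1.0, A_e = A_n). φR_n = 0.75 × 400 × 1570 = 471.0 kN.
Tension yield (gross): A_g = 244×10 = 2440 mm². φR_n = 0.90 × 250 × 2440 = 549.0 kN.
Governing: min(1909.5, 912.6, 471.0, 549.0) = 471.0 kN → net-section rupture.

471.0 kN (net-section rupture governs)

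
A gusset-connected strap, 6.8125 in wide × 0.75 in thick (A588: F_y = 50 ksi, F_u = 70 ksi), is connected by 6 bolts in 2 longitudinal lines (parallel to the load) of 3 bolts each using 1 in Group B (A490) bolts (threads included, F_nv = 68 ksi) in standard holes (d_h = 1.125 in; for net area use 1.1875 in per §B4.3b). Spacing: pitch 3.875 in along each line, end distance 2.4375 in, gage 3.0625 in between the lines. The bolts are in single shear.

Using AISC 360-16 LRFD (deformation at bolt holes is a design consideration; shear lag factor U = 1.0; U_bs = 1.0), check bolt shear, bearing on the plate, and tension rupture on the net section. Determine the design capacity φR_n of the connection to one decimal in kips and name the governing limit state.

Bolt shear: A_b = π(1)²/4 = 0.7854 in². φR_n = 0.75 × 68 × 0.7854 × 6 × 1 = 240.3 kips.
Bearing (0.75 in plate, F_u = 70 ksi): end bolts L_c = 2.4375 − 1.125/2 = 1.875, R_n = min(1.2×1.875×0.75×70, 2.4×1×0.75×70) = 118.13 kips/bolt; interior L_c = 3.875 − 1.125 = 2.75, R_n = 126 kips/bolt. φR_n = 0.75 × (2×118.13 + 4×126) = 555.2 kips.
Tension rupture (net): A_n = (6.8125 − 2×1.1875)×0.75 = 3.3281 in² (U = 1.0, A_e = A_n). φR_n = 0.75 × 70 × 3.3281 = 174.7 kips.
Governing: min(240.3, 555.2, 174.7) = 174.7 kips → net-section rupture.

174.7 kips (net-section rupture governs)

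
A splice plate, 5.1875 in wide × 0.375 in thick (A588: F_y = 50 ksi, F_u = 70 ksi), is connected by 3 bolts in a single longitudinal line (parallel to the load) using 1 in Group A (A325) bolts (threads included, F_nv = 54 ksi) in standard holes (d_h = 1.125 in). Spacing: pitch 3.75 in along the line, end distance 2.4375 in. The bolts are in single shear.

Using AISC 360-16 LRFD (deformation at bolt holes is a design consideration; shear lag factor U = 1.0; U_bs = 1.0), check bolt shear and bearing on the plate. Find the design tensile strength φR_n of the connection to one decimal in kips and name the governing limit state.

95.4 kips (bolt shear governs)

Bolt shear: A_b = π(1)²/4 = 0.7854 in². φR_n = 0.75 × 54 × 0.7854 × 3 × 1 = 95.4 kips.
Bearing (0.375 in plate, F_u = 70 ksi): end bolts L_c = 2.4375 − 1.125/2 = 1.875, R_n = min(1.2×1.875×0.375×70, 2.4×1×0.375×70) = 59.063 kips/bolt; interior L_c = 3.75 − 1.125 = 2.625, R_n = 63 kips/bolt. φR_n = 0.75 × (1×59.063 + 2×63) = 138.8 kips.
Governing: min(95.4, 138.8) = 95.4 kips → bolt shear.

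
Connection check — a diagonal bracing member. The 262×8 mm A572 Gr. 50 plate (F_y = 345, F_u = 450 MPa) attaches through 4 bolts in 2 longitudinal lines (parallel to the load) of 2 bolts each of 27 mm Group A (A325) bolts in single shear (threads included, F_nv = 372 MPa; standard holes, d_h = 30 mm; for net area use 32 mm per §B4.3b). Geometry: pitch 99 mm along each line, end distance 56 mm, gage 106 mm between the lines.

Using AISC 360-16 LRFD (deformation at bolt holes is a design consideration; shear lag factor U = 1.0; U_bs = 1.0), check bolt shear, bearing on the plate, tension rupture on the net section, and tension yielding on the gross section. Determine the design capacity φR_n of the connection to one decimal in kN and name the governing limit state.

Bolt shear: A_b = π(27)²/4 = 572.56 mm². φR_n = 0.75 × 372 × 572.56 × 4 × 1 = 639.0 kN.
Bearing (8 mm plate, F_u = 450 MPa): end bolts L_c = 56 − 30/2 = 41, R_n = min(1.2×41×8×450, 2.4×27×8×450) = 177.12 kN/bolt; interior L_c = 99 − 30 = 69, R_n = 233.28 kN/bolt. φR_n = 0.75 × (2×177.12 + 2×233.28) = 615.6 kN.
Tension rupture (net): A_n = (262 − 2×32)×8 = 1584 mm² (U = 1.0, A_e = A_n). φR_n = 0.75 × 450 × 1584 = 534.6 kN.
Tension yield (gross): A_g = 262×8 = 2096 mm². φR_n = 0.90 × 345 × 2096 = 650.8 kN.
Governing: min(639.0, 615.6, 534.6, 650.8) = 534.6 kN → net-section rupture.

534.6 kN (net-section rupture governs)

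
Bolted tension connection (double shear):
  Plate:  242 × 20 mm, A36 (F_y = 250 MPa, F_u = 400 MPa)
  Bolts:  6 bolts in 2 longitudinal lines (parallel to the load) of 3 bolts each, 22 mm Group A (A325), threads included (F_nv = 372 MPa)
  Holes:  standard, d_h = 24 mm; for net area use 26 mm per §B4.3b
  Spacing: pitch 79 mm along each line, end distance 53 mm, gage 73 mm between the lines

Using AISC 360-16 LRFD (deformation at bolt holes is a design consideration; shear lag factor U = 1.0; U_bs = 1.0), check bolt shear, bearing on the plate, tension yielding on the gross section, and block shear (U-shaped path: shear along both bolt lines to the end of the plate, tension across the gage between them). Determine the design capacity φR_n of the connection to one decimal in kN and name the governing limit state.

1089.0 kN (gross-section yield governs)

Bolt shear: A_b = π(22)²/4 = 380.13 mm². φR_n = 0.75 × 372 × 380.13 × 6 × 2 = 1272.7 kN.
Bearing (20 mm plate, F_u = 400 MPa): end bolts L_c = 53 − 24/2 = 41, R_n = min(1.2×41×20×400, 2.4×22×20×400) = 393.6 kN/bolt; interior L_c = 79 − 24 = 55, R_n = 422.4 kN/bolt. φR_n = 0.75 × (2×393.6 + 4×422.4) = 1857.6 kN.
Tension yield (gross): A_g = 242×20 = 4840 mm². φR_n = 0.90 × 250 × 4840 = 1089.0 kN.
Block shear: shear path 2×[53+2×79] = 2×211 mm, A_gv = 8440, A_nv = 2×(211 − 2.5×26)×20 = 5840 mm²; tension across gage: (73 − 1×26)×20 = 940 mm². R_n = min(0.6×400×5840, 0.6×250×8440) + 1.0×400×940 = min(1401.6, 1266) + 376 = 1642 kN. φR_n = 0.75 × 1642 = 1231.5 kN.
Governing: min(1272.7, 1857.6, 1089.0, 1231.5) = 1089.0 kN → gross-section yield.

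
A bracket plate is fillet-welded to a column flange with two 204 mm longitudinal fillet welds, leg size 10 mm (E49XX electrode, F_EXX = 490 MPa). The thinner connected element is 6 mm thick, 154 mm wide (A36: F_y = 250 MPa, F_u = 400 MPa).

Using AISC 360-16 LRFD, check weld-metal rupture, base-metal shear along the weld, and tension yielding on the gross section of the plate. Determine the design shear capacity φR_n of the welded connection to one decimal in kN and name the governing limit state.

207.9 kN (gross-section yield governs)

Weld metal: throat = 0.707×10 = 7.07 mm, L = 2×204 = 408 mm. φR_n = 0.75 × 0.6 × 490 × 7.07 × 408 = 636.0 kN.
Base metal shear (6 mm plate): yield φR_n = 1.0×0.6×250×6×408 = 367.2 kN; rupture φR_n = 0.75×0.6×400×6×408 = 440.6 kN; take 367.2 kN (yield).
Tension yield (gross): A_g = 154×6 = 924 mm². φR_n = 0.90 × 250 × 924 = 207.9 kN.
Governing: min(636.0, 367.2, 207.9) = 207.9 kN → gross-section yield.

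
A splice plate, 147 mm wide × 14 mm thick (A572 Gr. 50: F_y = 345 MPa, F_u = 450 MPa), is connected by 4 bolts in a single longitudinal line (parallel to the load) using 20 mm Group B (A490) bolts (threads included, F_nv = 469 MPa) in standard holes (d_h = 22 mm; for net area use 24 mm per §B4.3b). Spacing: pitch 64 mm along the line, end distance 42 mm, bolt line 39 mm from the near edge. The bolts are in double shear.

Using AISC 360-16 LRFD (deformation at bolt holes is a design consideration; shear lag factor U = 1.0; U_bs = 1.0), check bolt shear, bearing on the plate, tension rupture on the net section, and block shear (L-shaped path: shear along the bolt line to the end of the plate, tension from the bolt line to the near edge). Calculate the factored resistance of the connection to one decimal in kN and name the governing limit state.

Bolt shear: A_b = π(20)²/4 = 314.16 mm². φR_n = 0.75 × 469 × 314.16 × 4 × 2 = 884.0 kN.
Bearing (14 mm plate, F_u = 450 MPa): end bolts L_c = 42 − 22/2 = 31, R_n = min(1.2×31×14×450, 2.4×20×14×450) = 234.36 kN/bolt; interior L_c = 64 − 22 = 42, R_n = 302.4 kN/bolt. φR_n = 0.75 × (1×234.36 + 3×302.4) = 856.2 kN.
Tension rupture (net): A_n = (147 − 1×24)×14 = 1722 mm² (U = 1.0, A_e = A_n). φR_n = 0.75 × 450 × 1722 = 581.2 kN.
Block shear: shear path 1×[42+3×64] = 1×234 mm, A_gv = 3276, A_nv = 1×(234 − 3.5×24)×14 = 2100 mm²; tension to near edge: (39 − 0.5×24)×14 = 378 mm². R_n = min(0.6×450×2100, 0.6×345×3276) + 1.0×450×378 = min(567, 678.13) + 170.1 = 737.1 kN. φR_n = 0.75 × 737.1 = 552.8 kN.
Governing: min(884.0, 856.2, 581.2, 552.8) = 552.8 kN → block shear.

552.8 kN (block shear governs)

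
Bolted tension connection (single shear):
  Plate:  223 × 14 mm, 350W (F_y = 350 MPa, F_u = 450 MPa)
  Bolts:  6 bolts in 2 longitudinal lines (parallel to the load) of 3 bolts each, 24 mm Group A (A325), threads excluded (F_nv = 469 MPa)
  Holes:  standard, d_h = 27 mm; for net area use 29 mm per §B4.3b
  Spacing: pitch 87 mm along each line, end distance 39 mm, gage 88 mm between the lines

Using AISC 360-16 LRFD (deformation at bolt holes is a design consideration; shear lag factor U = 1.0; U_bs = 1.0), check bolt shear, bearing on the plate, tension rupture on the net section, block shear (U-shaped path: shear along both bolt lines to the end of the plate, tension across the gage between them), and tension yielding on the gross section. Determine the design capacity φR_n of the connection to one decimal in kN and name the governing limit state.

779.6 kN (net-section rupture governs)

Bolt shear: A_b = π(24)²/4 = 452.39 mm². φR_n = 0.75 × 469 × 452.39 × 6 × 1 = 954.8 kN.
Bearing (14 mm plate, F_u = 450 MPa): end bolts L_c = 39 − 27/2 = 25.5, R_n = min(1.2×25.5×14×450, 2.4×24×14×450) = 192.78 kN/bolt; interior L_c = 87 − 27 = 60, R_n = 362.88 kN/bolt. φR_n = 0.75 × (2×192.78 + 4×362.88) = 1377.8 kN.
Tension rupture (net): A_n = (223 − 2×29)×14 = 2310 mm² (U = 1.0, A_e = A_n). φR_n = 0.75 × 450 × 2310 = 779.6 kN.
Block shear: shear path 2×[39+2×87] = 2×213 mm, A_gv = 5964, A_nv = 2×(213 − 2.5×29)×14 = 3934 mm²; tension across gage: (88 − 1×29)×14 = 826 mm². R_n = min(0.6×450×3934, 0.6×350×5964) + 1.0×450×826 = min(1062.2, 1252.4) + 371.7 = 1433.9 kN. φR_n = 0.75 × 1433.9 = 1075.4 kN.
Tension yield (gross): A_g = 223×14 = 3122 mm². φR_n = 0.90 × 350 × 3122 = 983.4 kN.
Governing: min(954.8, 1377.8, 779.6, 1075.4, 983.4) = 779.6 kN → net-section rupture.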